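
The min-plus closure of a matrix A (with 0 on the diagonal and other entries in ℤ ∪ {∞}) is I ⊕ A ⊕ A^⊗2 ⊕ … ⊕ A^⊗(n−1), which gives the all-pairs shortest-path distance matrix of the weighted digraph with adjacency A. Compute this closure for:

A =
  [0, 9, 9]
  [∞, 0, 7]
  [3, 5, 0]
Closure =
  [0, 9, 9]
  [10, 0, 7]
  [3, 5, 0]

This is the Floyd-Warshall all-pairs shortest-path computation. For each intermediate vertex k = 0, 1, …, 2, update dist[i][j] ← min(dist[i][j], dist[i][k] + dist[k][j]). The final matrix gives, for each (i, j), the minimum total weight of any directed path from i to j (possibly empty when i = j).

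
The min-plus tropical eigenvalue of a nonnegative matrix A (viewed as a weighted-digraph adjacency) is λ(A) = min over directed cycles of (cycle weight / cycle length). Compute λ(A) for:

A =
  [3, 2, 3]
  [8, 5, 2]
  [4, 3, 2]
λ(A) = 2

Enumerate directed cycles and compute their means (weight / length). Sample:
  cycle 0 → 0: weight = 3, length = 1, mean = 3/1 ≈ 3.000
  cycle 1 → 1: weight = 5, length = 1, mean = 5/1 ≈ 5.000
  cycle 2 → 2: weight = 2, length = 1, mean = 2/1 ≈ 2.000
  cycle 0 → 1 → 0: weight = 10, length = 2, mean = 10/2 ≈ 5.000
  cycle 0 → 2 → 0: weight = 7, length = 2, mean = 7/2 ≈ 3.500
  cycle 1 → 0 → 1: weight = 10, length = 2, mean = 10/2 ≈ 5.000
Minimum mean = 2.000, attained e.g. along the cycle 2 → 2 with weight 2 and length 1. So λ(A) = 2/1 = 2.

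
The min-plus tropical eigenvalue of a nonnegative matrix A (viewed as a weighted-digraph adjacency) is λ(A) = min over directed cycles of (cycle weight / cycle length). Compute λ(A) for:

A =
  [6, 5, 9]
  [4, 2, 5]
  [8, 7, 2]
λ(A) = 2

Enumerate directed cycles and compute their means (weight / length). Sample:
  cycle 0 → 0: weight = 6, length = 1, mean = 6/1 ≈ 6.000
  cycle 1 → 1: weight = 2, length = 1, mean = 2/1 ≈ 2.000
  cycle 2 → 2: weight = 2, length = 1, mean = 2/1 ≈ 2.000
  cycle 0 → 1 → 0: weight = 9, length = 2, mean = 9/2 ≈ 4.500
  cycle 0 → 2 → 0: weight = 17, length = 2, mean = 17/2 ≈ 8.500
  cycle 1 → 0 → 1: weight = 9, length = 2, mean = 9/2 ≈ 4.500
Minimum mean = 2.000, attained e.g. along the cycle 1 → 1 with weight 2 and length 1. So λ(A) = 2/1 = 2.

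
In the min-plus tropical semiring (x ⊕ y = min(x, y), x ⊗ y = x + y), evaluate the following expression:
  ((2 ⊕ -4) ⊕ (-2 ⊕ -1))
((2 ⊕ -4) ⊕ (-2 ⊕ -1)) = -4

Expand innermost to outermost. Recall ⊕ takes the minimum of its arguments and ⊗ takes their sum. Working out the expression ((2 ⊕ -4) ⊕ (-2 ⊕ -1)) gives -4.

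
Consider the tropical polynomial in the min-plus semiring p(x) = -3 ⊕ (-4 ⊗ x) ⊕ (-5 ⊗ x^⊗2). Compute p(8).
p(8) = -3

A tropical monomial a ⊗ x^⊗i evaluates to a + i · x. Evaluating each term at x = 8:
  Term 0 contributes -3 + 0 · 8 = -3
  Term 1 contributes -4 + 1 · 8 = 4
  Term 2 contributes -5 + 2 · 8 = 11
p(8) = ⊕ of these = min[-3, 4, 11] = -3.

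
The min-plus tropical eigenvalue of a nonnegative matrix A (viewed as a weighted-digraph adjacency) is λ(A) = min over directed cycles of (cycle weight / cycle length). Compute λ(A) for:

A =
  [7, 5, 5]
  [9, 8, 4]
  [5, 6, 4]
λ(A) = 4

Enumerate directed cycles and compute their means (weight / length). Sample:
  cycle 0 → 0: weight = 7, length = 1, mean = 7/1 ≈ 7.000
  cycle 1 → 1: weight = 8, length = 1, mean = 8/1 ≈ 8.000
  cycle 2 → 2: weight = 4, length = 1, mean = 4/1 ≈ 4.000
  cycle 0 → 1 → 0: weight = 14, length = 2, mean = 14/2 ≈ 7.000
  cycle 0 → 2 → 0: weight = 10, length = 2, mean = 10/2 ≈ 5.000
  cycle 1 → 0 → 1: weight = 14, length = 2, mean = 14/2 ≈ 7.000
Minimum mean = 4.000, attained e.g. along the cycle 2 → 2 with weight 4 and length 1. So λ(A) = 4/1 = 4.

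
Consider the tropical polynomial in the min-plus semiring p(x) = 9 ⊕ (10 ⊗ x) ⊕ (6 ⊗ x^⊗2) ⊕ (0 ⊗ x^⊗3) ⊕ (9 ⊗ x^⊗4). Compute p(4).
p(4) = 9

A tropical monomial a ⊗ x^⊗i evaluates to a + i · x. Evaluating each term at x = 4:
  Term 0 contributes 9 + 0 · 4 = 9
  Term 1 contributes 10 + 1 · 4 = 14
  Term 2 contributes 6 + 2 · 4 = 14
  Term 3 contributes 0 + 3 · 4 = 12
  Term 4 contributes 9 + 4 · 4 = 25
p(4) = ⊕ of these = min[9, 14, 14, 12, 25] = 9.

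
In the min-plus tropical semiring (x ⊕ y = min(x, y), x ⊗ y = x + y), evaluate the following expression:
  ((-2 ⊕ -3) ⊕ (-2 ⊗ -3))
((-2 ⊕ -3) ⊕ (-2 ⊗ -3)) = -5

Expand innermost to outermost. Recall ⊕ takes the minimum of its arguments and ⊗ takes their sum. Working out the expression ((-2 ⊕ -3) ⊕ (-2 ⊗ -3)) gives -5.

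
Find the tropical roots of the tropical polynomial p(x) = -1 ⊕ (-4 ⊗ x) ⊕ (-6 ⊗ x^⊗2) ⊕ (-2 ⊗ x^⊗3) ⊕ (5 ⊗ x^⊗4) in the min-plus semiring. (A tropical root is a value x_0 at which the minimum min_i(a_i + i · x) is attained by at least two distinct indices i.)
Roots: {-7, -4, 2, 3}

Each tropical root is a break point of the lower envelope of the lines y = a_i + i · x (there are 5 lines, with slopes 0, 1, ..., 4). Only the lines that attain the minimum somewhere contribute to roots; other lines are dominated. Here the surviving (envelope) indices are i = 4, i = 3, i = 2, i = 1, i = 0.
Intersections between consecutive envelope lines give the roots: for adjacent envelope indices i < j the intersection is x = (a_i − a_j) / (j − i). Reading off the sorted break points: {-7, -4, 2, 3}.
Verification: at each break x_0, at least two indices attain the minimum of min_i(a_i + i · x_0).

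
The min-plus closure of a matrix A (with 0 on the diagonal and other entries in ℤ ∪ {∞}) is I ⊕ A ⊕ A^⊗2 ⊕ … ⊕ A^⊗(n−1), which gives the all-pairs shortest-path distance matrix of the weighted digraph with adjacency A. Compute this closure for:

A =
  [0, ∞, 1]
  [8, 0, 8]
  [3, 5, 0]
Closure =
  [0, 6, 1]
  [8, 0, 8]
  [3, 5, 0]

This is the Floyd-Warshall all-pairs shortest-path computation. For each intermediate vertex k = 0, 1, …, 2, update dist[i][j] ← min(dist[i][j], dist[i][k] + dist[k][j]). The final matrix gives, for each (i, j), the minimum total weight of any directed path from i to j (possibly empty when i = j).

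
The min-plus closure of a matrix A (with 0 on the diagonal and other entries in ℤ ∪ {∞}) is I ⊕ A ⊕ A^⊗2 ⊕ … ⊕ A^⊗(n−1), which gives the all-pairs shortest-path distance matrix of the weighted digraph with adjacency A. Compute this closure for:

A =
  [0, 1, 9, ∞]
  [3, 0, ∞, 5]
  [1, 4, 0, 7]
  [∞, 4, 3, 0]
Closure =
  [0, 1, 9, 6]
  [3, 0, 8, 5]
  [1, 2, 0, 7]
  [4, 4, 3, 0]

This is the Floyd-Warshall all-pairs shortest-path computation. For each intermediate vertex k = 0, 1, …, 3, update dist[i][j] ← min(dist[i][j], dist[i][k] + dist[k][j]). The final matrix gives, for each (i, j), the minimum total weight of any directed path from i to j (possibly empty when i = j).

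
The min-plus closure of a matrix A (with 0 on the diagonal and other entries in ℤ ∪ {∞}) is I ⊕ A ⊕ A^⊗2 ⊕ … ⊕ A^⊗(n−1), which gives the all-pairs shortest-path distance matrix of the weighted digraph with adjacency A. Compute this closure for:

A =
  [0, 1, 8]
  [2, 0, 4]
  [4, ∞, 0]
Closure =
  [0, 1, 5]
  [2, 0, 4]
  [4, 5, 0]

This is the Floyd-Warshall all-pairs shortest-path computation. For each intermediate vertex k = 0, 1, …, 2, update dist[i][j] ← min(dist[i][j], dist[i][k] + dist[k][j]). The final matrix gives, for each (i, j), the minimum total weight of any directed path from i to j (possibly empty when i = j).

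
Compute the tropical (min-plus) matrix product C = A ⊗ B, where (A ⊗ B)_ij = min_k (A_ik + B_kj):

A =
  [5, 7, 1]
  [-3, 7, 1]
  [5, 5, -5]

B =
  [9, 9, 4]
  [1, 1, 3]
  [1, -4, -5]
A ⊗ B =
  [2, -3, -4]
  [2, -3, -4]
  [-4, -9, -10]

Apply the min-plus product entry-by-entry:
  C[0][0] = min over k of (A[0][0] + B[0][0] = 5 + 9 = 14, A[0][1] + B[1][0] = 7 + 1 = 8, A[0][2] + B[2][0] = 1 + 1 = 2) = 2 (attained at k = 2)
  C[0][1] = min over k of (A[0][0] + B[0][1] = 5 + 9 = 14, A[0][1] + B[1][1] = 7 + 1 = 8, A[0][2] + B[2][1] = 1 + -4 = -3) = -3 (attained at k = 2)
  C[0][2] = min over k of (A[0][0] + B[0][2] = 5 + 4 = 9, A[0][1] + B[1][2] = 7 + 3 = 10, A[0][2] + B[2][2] = 1 + -5 = -4) = -4 (attained at k = 2)
  C[1][0] = min over k of (A[1][0] + B[0][0] = -3 + 9 = 6, A[1][1] + B[1][0] = 7 + 1 = 8, A[1][2] + B[2][0] = 1 + 1 = 2) = 2 (attained at k = 2)
  C[1][1] = min over k of (A[1][0] + B[0][1] = -3 + 9 = 6, A[1][1] + B[1][1] = 7 + 1 = 8, A[1][2] + B[2][1] = 1 + -4 = -3) = -3 (attained at k = 2)
  C[1][2] = min over k of (A[1][0] + B[0][2] = -3 + 4 = 1, A[1][1] + B[1][2] = 7 + 3 = 10, A[1][2] + B[2][2] = 1 + -5 = -4) = -4 (attained at k = 2)
  C[2][0] = min over k of (A[2][0] + B[0][0] = 5 + 9 = 14, A[2][1] + B[1][0] = 5 + 1 = 6, A[2][2] + B[2][0] = -5 + 1 = -4) = -4 (attained at k = 2)
  C[2][1] = min over k of (A[2][0] + B[0][1] = 5 + 9 = 14, A[2][1] + B[1][1] = 5 + 1 = 6, A[2][2] + B[2][1] = -5 + -4 = -9) = -9 (attained at k = 2)
  C[2][2] = min over k of (A[2][0] + B[0][2] = 5 + 4 = 9, A[2][1] + B[1][2] = 5 + 3 = 8, A[2][2] + B[2][2] = -5 + -5 = -10) = -10 (attained at k = 2)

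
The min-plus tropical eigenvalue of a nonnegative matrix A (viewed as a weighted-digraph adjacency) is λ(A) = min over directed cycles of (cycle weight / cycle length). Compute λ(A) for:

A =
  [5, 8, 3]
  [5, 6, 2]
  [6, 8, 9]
λ(A) = 9/2

Enumerate directed cycles and compute their means (weight / length). Sample:
  cycle 0 → 0: weight = 5, length = 1, mean = 5/1 ≈ 5.000
  cycle 1 → 1: weight = 6, length = 1, mean = 6/1 ≈ 6.000
  cycle 2 → 2: weight = 9, length = 1, mean = 9/1 ≈ 9.000
  cycle 0 → 1 → 0: weight = 13, length = 2, mean = 13/2 ≈ 6.500
  cycle 0 → 2 → 0: weight = 9, length = 2, mean = 9/2 ≈ 4.500
  cycle 1 → 0 → 1: weight = 13, length = 2, mean = 13/2 ≈ 6.500
Minimum mean = 4.500, attained e.g. along the cycle 0 → 2 → 0 with weight 9 and length 2. So λ(A) = 9/2 = 9/2.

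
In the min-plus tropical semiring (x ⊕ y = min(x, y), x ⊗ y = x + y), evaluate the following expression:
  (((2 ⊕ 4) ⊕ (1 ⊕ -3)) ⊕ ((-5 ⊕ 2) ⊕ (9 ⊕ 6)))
(((2 ⊕ 4) ⊕ (1 ⊕ -3)) ⊕ ((-5 ⊕ 2) ⊕ (9 ⊕ 6))) = -5

Expand innermost to outermost. Recall ⊕ takes the minimum of its arguments and ⊗ takes their sum. Working out the expression (((2 ⊕ 4) ⊕ (1 ⊕ -3)) ⊕ ((-5 ⊕ 2) ⊕ (9 ⊕ 6))) gives -5.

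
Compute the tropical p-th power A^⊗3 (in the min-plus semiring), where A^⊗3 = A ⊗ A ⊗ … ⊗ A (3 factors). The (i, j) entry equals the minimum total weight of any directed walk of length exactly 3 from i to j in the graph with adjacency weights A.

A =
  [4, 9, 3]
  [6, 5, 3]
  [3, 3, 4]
A^⊗3 =
  [10, 10, 9]
  [10, 10, 9]
  [9, 9, 10]

Each entry (A^⊗3)_ij equals the minimum over all length-3 walks i = v_0 → v_1 → … → v_3 = j of Σ_t A[v_t][v_{t+1}]. For example, for (i, j) = (0, 2) we minimise over 9 possible intermediate vertex sequences; the minimum is 9, attained along the walk 0 → 2 → 0 → 2.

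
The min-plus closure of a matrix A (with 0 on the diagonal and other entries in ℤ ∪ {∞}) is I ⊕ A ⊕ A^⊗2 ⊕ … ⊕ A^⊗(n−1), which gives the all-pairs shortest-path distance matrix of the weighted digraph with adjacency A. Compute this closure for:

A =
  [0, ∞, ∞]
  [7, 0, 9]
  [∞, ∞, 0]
Closure =
  [0, ∞, ∞]
  [7, 0, 9]
  [∞, ∞, 0]

This is the Floyd-Warshall all-pairs shortest-path computation. For each intermediate vertex k = 0, 1, …, 2, update dist[i][j] ← min(dist[i][j], dist[i][k] + dist[k][j]). The final matrix gives, for each (i, j), the minimum total weight of any directed path from i to j (possibly empty when i = j).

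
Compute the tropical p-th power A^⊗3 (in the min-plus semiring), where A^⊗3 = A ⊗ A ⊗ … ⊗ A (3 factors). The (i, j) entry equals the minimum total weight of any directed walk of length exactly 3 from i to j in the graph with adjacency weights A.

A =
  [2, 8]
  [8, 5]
A^⊗3 =
  [6, 12]
  [12, 15]

Each entry (A^⊗3)_ij equals the minimum over all length-3 walks i = v_0 → v_1 → … → v_3 = j of Σ_t A[v_t][v_{t+1}]. For example, for (i, j) = (0, 1) we minimise over 4 possible intermediate vertex sequences; the minimum is 12, attained along the walk 0 → 0 → 0 → 1.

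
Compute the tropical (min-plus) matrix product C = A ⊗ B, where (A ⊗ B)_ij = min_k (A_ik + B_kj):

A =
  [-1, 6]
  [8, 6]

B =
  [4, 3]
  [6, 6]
A ⊗ B =
  [3, 2]
  [12, 11]

Apply the min-plus product entry-by-entry:
  C[0][0] = min over k of (A[0][0] + B[0][0] = -1 + 4 = 3, A[0][1] + B[1][0] = 6 + 6 = 12) = 3 (attained at k = 0)
  C[0][1] = min over k of (A[0][0] + B[0][1] = -1 + 3 = 2, A[0][1] + B[1][1] = 6 + 6 = 12) = 2 (attained at k = 0)
  C[1][0] = min over k of (A[1][0] + B[0][0] = 8 + 4 = 12, A[1][1] + B[1][0] = 6 + 6 = 12) = 12 (attained at k = 0)
  C[1][1] = min over k of (A[1][0] + B[0][1] = 8 + 3 = 11, A[1][1] + B[1][1] = 6 + 6 = 12) = 11 (attained at k = 0)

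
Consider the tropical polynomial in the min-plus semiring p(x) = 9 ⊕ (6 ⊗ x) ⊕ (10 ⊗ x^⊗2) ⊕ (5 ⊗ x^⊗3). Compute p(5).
p(5) = 9

A tropical monomial a ⊗ x^⊗i evaluates to a + i · x. Evaluating each term at x = 5:
  Term 0 contributes 9 + 0 · 5 = 9
  Term 1 contributes 6 + 1 · 5 = 11
  Term 2 contributes 10 + 2 · 5 = 20
  Term 3 contributes 5 + 3 · 5 = 20
p(5) = ⊕ of these = min[9, 11, 20, 20] = 9.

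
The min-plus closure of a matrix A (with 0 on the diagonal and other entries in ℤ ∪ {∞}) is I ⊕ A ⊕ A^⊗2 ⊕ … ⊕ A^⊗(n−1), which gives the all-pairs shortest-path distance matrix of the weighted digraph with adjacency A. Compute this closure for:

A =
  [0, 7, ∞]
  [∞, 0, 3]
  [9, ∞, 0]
Closure =
  [0, 7, 10]
  [12, 0, 3]
  [9, 16, 0]

This is the Floyd-Warshall all-pairs shortest-path computation. For each intermediate vertex k = 0, 1, …, 2, update dist[i][j] ← min(dist[i][j], dist[i][k] + dist[k][j]). The final matrix gives, for each (i, j), the minimum total weight of any directed path from i to j (possibly empty when i = j).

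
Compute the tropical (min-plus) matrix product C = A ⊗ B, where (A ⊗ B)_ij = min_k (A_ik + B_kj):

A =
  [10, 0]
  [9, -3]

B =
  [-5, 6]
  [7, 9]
A ⊗ B =
  [5, 9]
  [4, 6]

Apply the min-plus product entry-by-entry:
  C[0][0] = min over k of (A[0][0] + B[0][0] = 10 + -5 = 5, A[0][1] + B[1][0] = 0 + 7 = 7) = 5 (attained at k = 0)
  C[0][1] = min over k of (A[0][0] + B[0][1] = 10 + 6 = 16, A[0][1] + B[1][1] = 0 + 9 = 9) = 9 (attained at k = 1)
  C[1][0] = min over k of (A[1][0] + B[0][0] = 9 + -5 = 4, A[1][1] + B[1][0] = -3 + 7 = 4) = 4 (attained at k = 0)
  C[1][1] = min over k of (A[1][0] + B[0][1] = 9 + 6 = 15, A[1][1] + B[1][1] = -3 + 9 = 6) = 6 (attained at k = 1)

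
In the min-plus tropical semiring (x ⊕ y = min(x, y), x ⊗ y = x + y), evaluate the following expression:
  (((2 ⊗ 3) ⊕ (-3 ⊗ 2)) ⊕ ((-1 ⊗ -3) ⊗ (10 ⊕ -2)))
(((2 ⊗ 3) ⊕ (-3 ⊗ 2)) ⊕ ((-1 ⊗ -3) ⊗ (10 ⊕ -2))) = -6

Expand innermost to outermost. Recall ⊕ takes the minimum of its arguments and ⊗ takes their sum. Working out the expression (((2 ⊗ 3) ⊕ (-3 ⊗ 2)) ⊕ ((-1 ⊗ -3) ⊗ (10 ⊕ -2))) gives -6.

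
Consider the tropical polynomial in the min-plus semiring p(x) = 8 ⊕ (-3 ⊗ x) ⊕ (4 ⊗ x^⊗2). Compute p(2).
p(2) = -1

A tropical monomial a ⊗ x^⊗i evaluates to a + i · x. Evaluating each term at x = 2:
  Term 0 contributes 8 + 0 · 2 = 8
  Term 1 contributes -3 + 1 · 2 = -1
  Term 2 contributes 4 + 2 · 2 = 8
p(2) = ⊕ of these = min[8, -1, 8] = -1.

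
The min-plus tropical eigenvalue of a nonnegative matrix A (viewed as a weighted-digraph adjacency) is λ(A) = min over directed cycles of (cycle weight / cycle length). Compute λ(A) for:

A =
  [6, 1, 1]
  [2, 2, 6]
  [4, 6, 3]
λ(A) = 3/2

Enumerate directed cycles and compute their means (weight / length). Sample:
  cycle 0 → 0: weight = 6, length = 1, mean = 6/1 ≈ 6.000
  cycle 1 → 1: weight = 2, length = 1, mean = 2/1 ≈ 2.000
  cycle 2 → 2: weight = 3, length = 1, mean = 3/1 ≈ 3.000
  cycle 0 → 1 → 0: weight = 3, length = 2, mean = 3/2 ≈ 1.500
  cycle 0 → 2 → 0: weight = 5, length = 2, mean = 5/2 ≈ 2.500
  cycle 1 → 0 → 1: weight = 3, length = 2, mean = 3/2 ≈ 1.500
Minimum mean = 1.500, attained e.g. along the cycle 0 → 1 → 0 with weight 3 and length 2. So λ(A) = 3/2 = 3/2.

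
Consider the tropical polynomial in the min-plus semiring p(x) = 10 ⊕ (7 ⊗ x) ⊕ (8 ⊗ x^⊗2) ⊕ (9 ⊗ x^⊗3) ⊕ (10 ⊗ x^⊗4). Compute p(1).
p(1) = 8

A tropical monomial a ⊗ x^⊗i evaluates to a + i · x. Evaluating each term at x = 1:
  Term 0 contributes 10 + 0 · 1 = 10
  Term 1 contributes 7 + 1 · 1 = 8
  Term 2 contributes 8 + 2 · 1 = 10
  Term 3 contributes 9 + 3 · 1 = 12
  Term 4 contributes 10 + 4 · 1 = 14
p(1) = ⊕ of these = min[10, 8, 10, 12, 14] = 8.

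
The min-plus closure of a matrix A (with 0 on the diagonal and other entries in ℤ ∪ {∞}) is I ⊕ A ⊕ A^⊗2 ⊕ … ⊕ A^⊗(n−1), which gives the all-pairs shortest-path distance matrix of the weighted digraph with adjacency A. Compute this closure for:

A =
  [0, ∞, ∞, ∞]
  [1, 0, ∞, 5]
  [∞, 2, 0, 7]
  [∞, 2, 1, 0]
Closure =
  [0, ∞, ∞, ∞]
  [1, 0, 6, 5]
  [3, 2, 0, 7]
  [3, 2, 1, 0]

This is the Floyd-Warshall all-pairs shortest-path computation. For each intermediate vertex k = 0, 1, …, 3, update dist[i][j] ← min(dist[i][j], dist[i][k] + dist[k][j]). The final matrix gives, for each (i, j), the minimum total weight of any directed path from i to j (possibly empty when i = j).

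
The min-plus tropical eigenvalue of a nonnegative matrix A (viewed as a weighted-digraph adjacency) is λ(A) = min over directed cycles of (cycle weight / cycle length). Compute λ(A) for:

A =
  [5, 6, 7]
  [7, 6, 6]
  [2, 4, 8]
λ(A) = 9/2

Enumerate directed cycles and compute their means (weight / length). Sample:
  cycle 0 → 0: weight = 5, length = 1, mean = 5/1 ≈ 5.000
  cycle 1 → 1: weight = 6, length = 1, mean = 6/1 ≈ 6.000
  cycle 2 → 2: weight = 8, length = 1, mean = 8/1 ≈ 8.000
  cycle 0 → 1 → 0: weight = 13, length = 2, mean = 13/2 ≈ 6.500
  cycle 0 → 2 → 0: weight = 9, length = 2, mean = 9/2 ≈ 4.500
  cycle 1 → 0 → 1: weight = 13, length = 2, mean = 13/2 ≈ 6.500
Minimum mean = 4.500, attained e.g. along the cycle 0 → 2 → 0 with weight 9 and length 2. So λ(A) = 9/2 = 9/2.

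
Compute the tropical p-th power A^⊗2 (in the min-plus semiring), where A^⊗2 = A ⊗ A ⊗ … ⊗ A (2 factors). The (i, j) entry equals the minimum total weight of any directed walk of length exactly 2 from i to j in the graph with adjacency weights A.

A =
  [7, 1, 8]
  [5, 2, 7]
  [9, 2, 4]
A^⊗2 =
  [6, 3, 8]
  [7, 4, 9]
  [7, 4, 8]

Each entry (A^⊗2)_ij equals the minimum over all length-2 walks i = v_0 → v_1 → … → v_2 = j of Σ_t A[v_t][v_{t+1}]. For example, for (i, j) = (0, 2) we minimise over 3 possible intermediate vertex sequences; the minimum is 8, attained along the walk 0 → 1 → 2.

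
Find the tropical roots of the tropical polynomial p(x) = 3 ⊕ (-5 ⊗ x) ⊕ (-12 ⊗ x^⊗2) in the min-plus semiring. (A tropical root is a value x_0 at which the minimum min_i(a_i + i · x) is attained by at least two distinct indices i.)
Roots: {7, 8}

Each tropical root is a break point of the lower envelope of the lines y = a_i + i · x (there are 3 lines, with slopes 0, 1, ..., 2). Only the lines that attain the minimum somewhere contribute to roots; other lines are dominated. Here the surviving (envelope) indices are i = 2, i = 1, i = 0.
Intersections between consecutive envelope lines give the roots: for adjacent envelope indices i < j the intersection is x = (a_i − a_j) / (j − i). Reading off the sorted break points: {7, 8}.
Verification: at each break x_0, at least two indices attain the minimum of min_i(a_i + i · x_0).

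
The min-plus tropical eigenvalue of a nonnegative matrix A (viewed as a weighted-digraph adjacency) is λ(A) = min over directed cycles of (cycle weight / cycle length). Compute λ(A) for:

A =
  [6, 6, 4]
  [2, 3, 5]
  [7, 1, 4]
λ(A) = 7/3

Enumerate directed cycles and compute their means (weight / length). Sample:
  cycle 0 → 0: weight = 6, length = 1, mean = 6/1 ≈ 6.000
  cycle 1 → 1: weight = 3, length = 1, mean = 3/1 ≈ 3.000
  cycle 2 → 2: weight = 4, length = 1, mean = 4/1 ≈ 4.000
  cycle 0 → 1 → 0: weight = 8, length = 2, mean = 8/2 ≈ 4.000
  cycle 0 → 2 → 0: weight = 11, length = 2, mean = 11/2 ≈ 5.500
  cycle 1 → 0 → 1: weight = 8, length = 2, mean = 8/2 ≈ 4.000
Minimum mean = 2.333, attained e.g. along the cycle 0 → 2 → 1 → 0 with weight 7 and length 3. So λ(A) = 7/3 = 7/3.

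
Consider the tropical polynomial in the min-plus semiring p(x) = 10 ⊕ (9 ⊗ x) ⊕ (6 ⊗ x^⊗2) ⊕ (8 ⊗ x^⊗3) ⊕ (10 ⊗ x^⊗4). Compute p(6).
p(6) = 10

A tropical monomial a ⊗ x^⊗i evaluates to a + i · x. Evaluating each term at x = 6:
  Term 0 contributes 10 + 0 · 6 = 10
  Term 1 contributes 9 + 1 · 6 = 15
  Term 2 contributes 6 + 2 · 6 = 18
  Term 3 contributes 8 + 3 · 6 = 26
  Term 4 contributes 10 + 4 · 6 = 34
p(6) = ⊕ of these = min[10, 15, 18, 26, 34] = 10.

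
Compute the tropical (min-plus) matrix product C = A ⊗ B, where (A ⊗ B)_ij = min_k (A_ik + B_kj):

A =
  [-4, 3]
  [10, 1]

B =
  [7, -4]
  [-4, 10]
A ⊗ B =
  [-1, -8]
  [-3, 6]

Apply the min-plus product entry-by-entry:
  C[0][0] = min over k of (A[0][0] + B[0][0] = -4 + 7 = 3, A[0][1] + B[1][0] = 3 + -4 = -1) = -1 (attained at k = 1)
  C[0][1] = min over k of (A[0][0] + B[0][1] = -4 + -4 = -8, A[0][1] + B[1][1] = 3 + 10 = 13) = -8 (attained at k = 0)
  C[1][0] = min over k of (A[1][0] + B[0][0] = 10 + 7 = 17, A[1][1] + B[1][0] = 1 + -4 = -3) = -3 (attained at k = 1)
  C[1][1] = min over k of (A[1][0] + B[0][1] = 10 + -4 = 6, A[1][1] + B[1][1] = 1 + 10 = 11) = 6 (attained at k = 0)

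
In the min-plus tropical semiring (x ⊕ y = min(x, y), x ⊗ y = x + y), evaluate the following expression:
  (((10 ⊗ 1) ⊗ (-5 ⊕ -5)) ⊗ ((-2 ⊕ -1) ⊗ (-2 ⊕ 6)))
(((10 ⊗ 1) ⊗ (-5 ⊕ -5)) ⊗ ((-2 ⊕ -1) ⊗ (-2 ⊕ 6))) = 2

Expand innermost to outermost. Recall ⊕ takes the minimum of its arguments and ⊗ takes their sum. Working out the expression (((10 ⊗ 1) ⊗ (-5 ⊕ -5)) ⊗ ((-2 ⊕ -1) ⊗ (-2 ⊕ 6))) gives 2.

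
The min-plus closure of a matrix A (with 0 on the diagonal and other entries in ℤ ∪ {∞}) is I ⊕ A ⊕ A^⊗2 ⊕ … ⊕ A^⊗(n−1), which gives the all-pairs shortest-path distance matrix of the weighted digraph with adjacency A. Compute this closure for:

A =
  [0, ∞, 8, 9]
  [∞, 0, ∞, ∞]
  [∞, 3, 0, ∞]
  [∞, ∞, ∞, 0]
Closure =
  [0, 11, 8, 9]
  [∞, 0, ∞, ∞]
  [∞, 3, 0, ∞]
  [∞, ∞, ∞, 0]

This is the Floyd-Warshall all-pairs shortest-path computation. For each intermediate vertex k = 0, 1, …, 3, update dist[i][j] ← min(dist[i][j], dist[i][k] + dist[k][j]). The final matrix gives, for each (i, j), the minimum total weight of any directed path from i to j (possibly empty when i = j).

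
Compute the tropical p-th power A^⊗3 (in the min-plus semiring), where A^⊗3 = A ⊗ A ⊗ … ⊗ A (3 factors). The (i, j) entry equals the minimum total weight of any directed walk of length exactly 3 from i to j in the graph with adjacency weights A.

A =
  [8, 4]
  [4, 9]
A^⊗3 =
  [16, 12]
  [12, 16]

Each entry (A^⊗3)_ij equals the minimum over all length-3 walks i = v_0 → v_1 → … → v_3 = j of Σ_t A[v_t][v_{t+1}]. For example, for (i, j) = (0, 1) we minimise over 4 possible intermediate vertex sequences; the minimum is 12, attained along the walk 0 → 1 → 0 → 1.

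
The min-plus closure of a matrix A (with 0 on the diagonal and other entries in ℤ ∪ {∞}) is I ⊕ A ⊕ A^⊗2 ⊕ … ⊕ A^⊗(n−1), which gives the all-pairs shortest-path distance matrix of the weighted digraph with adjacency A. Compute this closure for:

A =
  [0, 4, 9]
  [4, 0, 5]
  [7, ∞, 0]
Closure =
  [0, 4, 9]
  [4, 0, 5]
  [7, 11, 0]

This is the Floyd-Warshall all-pairs shortest-path computation. For each intermediate vertex k = 0, 1, …, 2, update dist[i][j] ← min(dist[i][j], dist[i][k] + dist[k][j]). The final matrix gives, for each (i, j), the minimum total weight of any directed path from i to j (possibly empty when i = j).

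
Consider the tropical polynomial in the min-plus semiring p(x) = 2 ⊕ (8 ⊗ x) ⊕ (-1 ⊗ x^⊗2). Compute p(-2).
p(-2) = -5

A tropical monomial a ⊗ x^⊗i evaluates to a + i · x. Evaluating each term at x = -2:
  Term 0 contributes 2 + 0 · -2 = 2
  Term 1 contributes 8 + 1 · -2 = 6
  Term 2 contributes -1 + 2 · -2 = -5
p(-2) = ⊕ of these = min[2, 6, -5] = -5.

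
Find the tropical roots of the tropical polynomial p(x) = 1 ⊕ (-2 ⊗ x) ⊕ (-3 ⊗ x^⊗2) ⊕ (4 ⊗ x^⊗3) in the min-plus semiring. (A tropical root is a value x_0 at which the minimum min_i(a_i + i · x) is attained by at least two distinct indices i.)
Roots: {-7, 1, 3}

Each tropical root is a break point of the lower envelope of the lines y = a_i + i · x (there are 4 lines, with slopes 0, 1, ..., 3). Only the lines that attain the minimum somewhere contribute to roots; other lines are dominated. Here the surviving (envelope) indices are i = 3, i = 2, i = 1, i = 0.
Intersections between consecutive envelope lines give the roots: for adjacent envelope indices i < j the intersection is x = (a_i − a_j) / (j − i). Reading off the sorted break points: {-7, 1, 3}.
Verification: at each break x_0, at least two indices attain the minimum of min_i(a_i + i · x_0).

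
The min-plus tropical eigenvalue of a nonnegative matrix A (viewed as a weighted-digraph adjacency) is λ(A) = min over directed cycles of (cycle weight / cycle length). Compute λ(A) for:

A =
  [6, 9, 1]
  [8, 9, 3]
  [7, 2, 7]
λ(A) = 5/2

Enumerate directed cycles and compute their means (weight / length). Sample:
  cycle 0 → 0: weight = 6, length = 1, mean = 6/1 ≈ 6.000
  cycle 1 → 1: weight = 9, length = 1, mean = 9/1 ≈ 9.000
  cycle 2 → 2: weight = 7, length = 1, mean = 7/1 ≈ 7.000
  cycle 0 → 1 → 0: weight = 17, length = 2, mean = 17/2 ≈ 8.500
  cycle 0 → 2 → 0: weight = 8, length = 2, mean = 8/2 ≈ 4.000
  cycle 1 → 0 → 1: weight = 17, length = 2, mean = 17/2 ≈ 8.500
Minimum mean = 2.500, attained e.g. along the cycle 1 → 2 → 1 with weight 5 and length 2. So λ(A) = 5/2 = 5/2.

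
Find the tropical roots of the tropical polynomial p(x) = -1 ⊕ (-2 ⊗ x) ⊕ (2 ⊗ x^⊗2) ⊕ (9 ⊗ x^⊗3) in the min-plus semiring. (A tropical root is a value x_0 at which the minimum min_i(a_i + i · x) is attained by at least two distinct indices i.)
Roots: {-7, -4, 1}

Each tropical root is a break point of the lower envelope of the lines y = a_i + i · x (there are 4 lines, with slopes 0, 1, ..., 3). Only the lines that attain the minimum somewhere contribute to roots; other lines are dominated. Here the surviving (envelope) indices are i = 3, i = 2, i = 1, i = 0.
Intersections between consecutive envelope lines give the roots: for adjacent envelope indices i < j the intersection is x = (a_i − a_j) / (j − i). Reading off the sorted break points: {-7, -4, 1}.
Verification: at each break x_0, at least two indices attain the minimum of min_i(a_i + i · x_0).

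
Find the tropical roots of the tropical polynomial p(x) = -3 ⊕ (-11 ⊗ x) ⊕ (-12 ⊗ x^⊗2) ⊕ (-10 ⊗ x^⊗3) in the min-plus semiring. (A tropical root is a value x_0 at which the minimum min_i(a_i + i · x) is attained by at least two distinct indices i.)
Roots: {-2, 1, 8}

Each tropical root is a break point of the lower envelope of the lines y = a_i + i · x (there are 4 lines, with slopes 0, 1, ..., 3). Only the lines that attain the minimum somewhere contribute to roots; other lines are dominated. Here the surviving (envelope) indices are i = 3, i = 2, i = 1, i = 0.
Intersections between consecutive envelope lines give the roots: for adjacent envelope indices i < j the intersection is x = (a_i − a_j) / (j − i). Reading off the sorted break points: {-2, 1, 8}.
Verification: at each break x_0, at least two indices attain the minimum of min_i(a_i + i · x_0).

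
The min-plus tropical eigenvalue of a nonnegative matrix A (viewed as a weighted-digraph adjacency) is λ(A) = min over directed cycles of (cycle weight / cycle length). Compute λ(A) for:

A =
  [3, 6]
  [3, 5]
λ(A) = 3

Enumerate directed cycles and compute their means (weight / length). Sample:
  cycle 0 → 0: weight = 3, length = 1, mean = 3/1 ≈ 3.000
  cycle 1 → 1: weight = 5, length = 1, mean = 5/1 ≈ 5.000
  cycle 0 → 1 → 0: weight = 9, length = 2, mean = 9/2 ≈ 4.500
  cycle 1 → 0 → 1: weight = 9, length = 2, mean = 9/2 ≈ 4.500
Minimum mean = 3.000, attained e.g. along the cycle 0 → 0 with weight 3 and length 1. So λ(A) = 3/1 = 3.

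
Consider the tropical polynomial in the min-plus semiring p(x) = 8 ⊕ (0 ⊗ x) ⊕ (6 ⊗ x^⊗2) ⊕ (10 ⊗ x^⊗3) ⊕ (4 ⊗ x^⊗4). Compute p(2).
p(2) = 2

A tropical monomial a ⊗ x^⊗i evaluates to a + i · x. Evaluating each term at x = 2:
  Term 0 contributes 8 + 0 · 2 = 8
  Term 1 contributes 0 + 1 · 2 = 2
  Term 2 contributes 6 + 2 · 2 = 10
  Term 3 contributes 10 + 3 · 2 = 16
  Term 4 contributes 4 + 4 · 2 = 12
p(2) = ⊕ of these = min[8, 2, 10, 16, 12] = 2.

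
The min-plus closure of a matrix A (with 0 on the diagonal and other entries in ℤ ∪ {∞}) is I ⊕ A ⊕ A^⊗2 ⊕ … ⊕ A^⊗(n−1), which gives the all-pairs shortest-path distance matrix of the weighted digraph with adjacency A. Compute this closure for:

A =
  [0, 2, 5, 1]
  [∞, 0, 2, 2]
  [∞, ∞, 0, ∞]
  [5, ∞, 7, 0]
Closure =
  [0, 2, 4, 1]
  [7, 0, 2, 2]
  [∞, ∞, 0, ∞]
  [5, 7, 7, 0]

This is the Floyd-Warshall all-pairs shortest-path computation. For each intermediate vertex k = 0, 1, …, 3, update dist[i][j] ← min(dist[i][j], dist[i][k] + dist[k][j]). The final matrix gives, for each (i, j), the minimum total weight of any directed path from i to j (possibly empty when i = j).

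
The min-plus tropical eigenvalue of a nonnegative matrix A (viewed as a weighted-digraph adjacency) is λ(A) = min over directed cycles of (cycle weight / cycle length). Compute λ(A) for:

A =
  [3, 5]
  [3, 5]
λ(A) = 3

Enumerate directed cycles and compute their means (weight / length). Sample:
  cycle 0 → 0: weight = 3, length = 1, mean = 3/1 ≈ 3.000
  cycle 1 → 1: weight = 5, length = 1, mean = 5/1 ≈ 5.000
  cycle 0 → 1 → 0: weight = 8, length = 2, mean = 8/2 ≈ 4.000
  cycle 1 → 0 → 1: weight = 8, length = 2, mean = 8/2 ≈ 4.000
Minimum mean = 3.000, attained e.g. along the cycle 0 → 0 with weight 3 and length 1. So λ(A) = 3/1 = 3.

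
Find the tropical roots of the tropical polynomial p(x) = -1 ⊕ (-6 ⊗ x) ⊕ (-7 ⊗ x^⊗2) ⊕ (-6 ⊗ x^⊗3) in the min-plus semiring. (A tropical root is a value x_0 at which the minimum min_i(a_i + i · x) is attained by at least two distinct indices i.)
Roots: {-1, 1, 5}

Each tropical root is a break point of the lower envelope of the lines y = a_i + i · x (there are 4 lines, with slopes 0, 1, ..., 3). Only the lines that attain the minimum somewhere contribute to roots; other lines are dominated. Here the surviving (envelope) indices are i = 3, i = 2, i = 1, i = 0.
Intersections between consecutive envelope lines give the roots: for adjacent envelope indices i < j the intersection is x = (a_i − a_j) / (j − i). Reading off the sorted break points: {-1, 1, 5}.
Verification: at each break x_0, at least two indices attain the minimum of min_i(a_i + i · x_0).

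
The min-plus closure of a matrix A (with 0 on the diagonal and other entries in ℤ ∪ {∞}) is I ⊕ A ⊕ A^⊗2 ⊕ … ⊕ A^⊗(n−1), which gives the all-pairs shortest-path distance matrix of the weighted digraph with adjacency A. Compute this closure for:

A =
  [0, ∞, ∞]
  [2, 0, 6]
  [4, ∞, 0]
Closure =
  [0, ∞, ∞]
  [2, 0, 6]
  [4, ∞, 0]

This is the Floyd-Warshall all-pairs shortest-path computation. For each intermediate vertex k = 0, 1, …, 2, update dist[i][j] ← min(dist[i][j], dist[i][k] + dist[k][j]). The final matrix gives, for each (i, j), the minimum total weight of any directed path from i to j (possibly empty when i = j).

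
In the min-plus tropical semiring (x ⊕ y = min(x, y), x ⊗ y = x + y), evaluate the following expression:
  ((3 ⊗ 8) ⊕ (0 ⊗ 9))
((3 ⊗ 8) ⊕ (0 ⊗ 9)) = 9

Expand innermost to outermost. Recall ⊕ takes the minimum of its arguments and ⊗ takes their sum. Working out the expression ((3 ⊗ 8) ⊕ (0 ⊗ 9)) gives 9.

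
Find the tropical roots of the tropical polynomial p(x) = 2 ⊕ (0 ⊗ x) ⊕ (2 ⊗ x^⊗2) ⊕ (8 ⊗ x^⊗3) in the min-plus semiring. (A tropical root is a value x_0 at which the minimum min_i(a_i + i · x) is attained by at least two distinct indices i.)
Roots: {-6, -2, 2}

Each tropical root is a break point of the lower envelope of the lines y = a_i + i · x (there are 4 lines, with slopes 0, 1, ..., 3). Only the lines that attain the minimum somewhere contribute to roots; other lines are dominated. Here the surviving (envelope) indices are i = 3, i = 2, i = 1, i = 0.
Intersections between consecutive envelope lines give the roots: for adjacent envelope indices i < j the intersection is x = (a_i − a_j) / (j − i). Reading off the sorted break points: {-6, -2, 2}.
Verification: at each break x_0, at least two indices attain the minimum of min_i(a_i + i · x_0).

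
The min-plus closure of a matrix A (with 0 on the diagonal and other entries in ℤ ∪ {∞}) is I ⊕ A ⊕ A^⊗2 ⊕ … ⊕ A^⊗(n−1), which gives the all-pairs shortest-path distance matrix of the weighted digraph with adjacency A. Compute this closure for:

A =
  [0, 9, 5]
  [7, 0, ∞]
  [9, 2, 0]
Closure =
  [0, 7, 5]
  [7, 0, 12]
  [9, 2, 0]

This is the Floyd-Warshall all-pairs shortest-path computation. For each intermediate vertex k = 0, 1, …, 2, update dist[i][j] ← min(dist[i][j], dist[i][k] + dist[k][j]). The final matrix gives, for each (i, j), the minimum total weight of any directed path from i to j (possibly empty when i = j).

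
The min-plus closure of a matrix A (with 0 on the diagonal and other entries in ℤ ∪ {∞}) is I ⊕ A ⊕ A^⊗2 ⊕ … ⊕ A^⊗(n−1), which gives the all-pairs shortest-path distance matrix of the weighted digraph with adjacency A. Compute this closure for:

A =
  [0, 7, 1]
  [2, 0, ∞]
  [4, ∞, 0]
Closure =
  [0, 7, 1]
  [2, 0, 3]
  [4, 11, 0]

This is the Floyd-Warshall all-pairs shortest-path computation. For each intermediate vertex k = 0, 1, …, 2, update dist[i][j] ← min(dist[i][j], dist[i][k] + dist[k][j]). The final matrix gives, for each (i, j), the minimum total weight of any directed path from i to j (possibly empty when i = j).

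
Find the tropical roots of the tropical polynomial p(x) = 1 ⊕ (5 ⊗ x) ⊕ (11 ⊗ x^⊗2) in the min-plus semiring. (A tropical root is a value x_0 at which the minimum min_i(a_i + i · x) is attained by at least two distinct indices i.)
Roots: {-6, -4}

Each tropical root is a break point of the lower envelope of the lines y = a_i + i · x (there are 3 lines, with slopes 0, 1, ..., 2). Only the lines that attain the minimum somewhere contribute to roots; other lines are dominated. Here the surviving (envelope) indices are i = 2, i = 1, i = 0.
Intersections between consecutive envelope lines give the roots: for adjacent envelope indices i < j the intersection is x = (a_i − a_j) / (j − i). Reading off the sorted break points: {-6, -4}.
Verification: at each break x_0, at least two indices attain the minimum of min_i(a_i + i · x_0).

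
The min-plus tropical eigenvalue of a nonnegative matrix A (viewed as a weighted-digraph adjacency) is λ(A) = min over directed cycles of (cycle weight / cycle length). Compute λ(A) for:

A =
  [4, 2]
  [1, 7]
λ(A) = 3/2

Enumerate directed cycles and compute their means (weight / length). Sample:
  cycle 0 → 0: weight = 4, length = 1, mean = 4/1 ≈ 4.000
  cycle 1 → 1: weight = 7, length = 1, mean = 7/1 ≈ 7.000
  cycle 0 → 1 → 0: weight = 3, length = 2, mean = 3/2 ≈ 1.500
  cycle 1 → 0 → 1: weight = 3, length = 2, mean = 3/2 ≈ 1.500
Minimum mean = 1.500, attained e.g. along the cycle 0 → 1 → 0 with weight 3 and length 2. So λ(A) = 3/2 = 3/2.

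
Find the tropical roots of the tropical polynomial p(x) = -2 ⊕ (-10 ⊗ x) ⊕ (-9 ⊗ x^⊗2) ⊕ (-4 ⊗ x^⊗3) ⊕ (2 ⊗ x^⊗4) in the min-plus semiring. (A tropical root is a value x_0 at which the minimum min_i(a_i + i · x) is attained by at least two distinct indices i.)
Roots: {-6, -5, -1, 8}

Each tropical root is a break point of the lower envelope of the lines y = a_i + i · x (there are 5 lines, with slopes 0, 1, ..., 4). Only the lines that attain the minimum somewhere contribute to roots; other lines are dominated. Here the surviving (envelope) indices are i = 4, i = 3, i = 2, i = 1, i = 0.
Intersections between consecutive envelope lines give the roots: for adjacent envelope indices i < j the intersection is x = (a_i − a_j) / (j − i). Reading off the sorted break points: {-6, -5, -1, 8}.
Verification: at each break x_0, at least two indices attain the minimum of min_i(a_i + i · x_0).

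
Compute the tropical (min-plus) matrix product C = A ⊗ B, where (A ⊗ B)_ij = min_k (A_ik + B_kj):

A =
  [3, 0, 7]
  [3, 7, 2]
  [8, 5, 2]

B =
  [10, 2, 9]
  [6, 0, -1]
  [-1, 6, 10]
A ⊗ B =
  [6, 0, -1]
  [1, 5, 6]
  [1, 5, 4]

Apply the min-plus product entry-by-entry:
  C[0][0] = min over k of (A[0][0] + B[0][0] = 3 + 10 = 13, A[0][1] + B[1][0] = 0 + 6 = 6, A[0][2] + B[2][0] = 7 + -1 = 6) = 6 (attained at k = 1)
  C[0][1] = min over k of (A[0][0] + B[0][1] = 3 + 2 = 5, A[0][1] + B[1][1] = 0 + 0 = 0, A[0][2] + B[2][1] = 7 + 6 = 13) = 0 (attained at k = 1)
  C[0][2] = min over k of (A[0][0] + B[0][2] = 3 + 9 = 12, A[0][1] + B[1][2] = 0 + -1 = -1, A[0][2] + B[2][2] = 7 + 10 = 17) = -1 (attained at k = 1)
  C[1][0] = min over k of (A[1][0] + B[0][0] = 3 + 10 = 13, A[1][1] + B[1][0] = 7 + 6 = 13, A[1][2] + B[2][0] = 2 + -1 = 1) = 1 (attained at k = 2)
  C[1][1] = min over k of (A[1][0] + B[0][1] = 3 + 2 = 5, A[1][1] + B[1][1] = 7 + 0 = 7, A[1][2] + B[2][1] = 2 + 6 = 8) = 5 (attained at k = 0)
  C[1][2] = min over k of (A[1][0] + B[0][2] = 3 + 9 = 12, A[1][1] + B[1][2] = 7 + -1 = 6, A[1][2] + B[2][2] = 2 + 10 = 12) = 6 (attained at k = 1)
  C[2][0] = min over k of (A[2][0] + B[0][0] = 8 + 10 = 18, A[2][1] + B[1][0] = 5 + 6 = 11, A[2][2] + B[2][0] = 2 + -1 = 1) = 1 (attained at k = 2)
  C[2][1] = min over k of (A[2][0] + B[0][1] = 8 + 2 = 10, A[2][1] + B[1][1] = 5 + 0 = 5, A[2][2] + B[2][1] = 2 + 6 = 8) = 5 (attained at k = 1)
  C[2][2] = min over k of (A[2][0] + B[0][2] = 8 + 9 = 17, A[2][1] + B[1][2] = 5 + -1 = 4, A[2][2] + B[2][2] = 2 + 10 = 12) = 4 (attained at k = 1)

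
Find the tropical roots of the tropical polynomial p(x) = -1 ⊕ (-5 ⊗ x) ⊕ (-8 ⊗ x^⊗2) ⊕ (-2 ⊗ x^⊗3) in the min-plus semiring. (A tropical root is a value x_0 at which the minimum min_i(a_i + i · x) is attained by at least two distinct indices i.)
Roots: {-6, 3, 4}

Each tropical root is a break point of the lower envelope of the lines y = a_i + i · x (there are 4 lines, with slopes 0, 1, ..., 3). Only the lines that attain the minimum somewhere contribute to roots; other lines are dominated. Here the surviving (envelope) indices are i = 3, i = 2, i = 1, i = 0.
Intersections between consecutive envelope lines give the roots: for adjacent envelope indices i < j the intersection is x = (a_i − a_j) / (j − i). Reading off the sorted break points: {-6, 3, 4}.
Verification: at each break x_0, at least two indices attain the minimum of min_i(a_i + i · x_0).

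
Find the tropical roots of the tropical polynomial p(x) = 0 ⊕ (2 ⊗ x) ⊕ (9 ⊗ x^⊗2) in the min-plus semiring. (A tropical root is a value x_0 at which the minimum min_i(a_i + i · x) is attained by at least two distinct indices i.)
Roots: {-7, -2}

Each tropical root is a break point of the lower envelope of the lines y = a_i + i · x (there are 3 lines, with slopes 0, 1, ..., 2). Only the lines that attain the minimum somewhere contribute to roots; other lines are dominated. Here the surviving (envelope) indices are i = 2, i = 1, i = 0.
Intersections between consecutive envelope lines give the roots: for adjacent envelope indices i < j the intersection is x = (a_i − a_j) / (j − i). Reading off the sorted break points: {-7, -2}.
Verification: at each break x_0, at least two indices attain the minimum of min_i(a_i + i · x_0).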